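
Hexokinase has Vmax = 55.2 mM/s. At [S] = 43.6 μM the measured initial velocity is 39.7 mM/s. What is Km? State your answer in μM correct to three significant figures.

From v = Vmax[S]/(Km+[S]), Km = [S](Vmax − v)/v.
Km = 43.6 × (55.2 − 39.7) / 39.7 = 675.8/39.7 = 17.0 μM.

17.0 μM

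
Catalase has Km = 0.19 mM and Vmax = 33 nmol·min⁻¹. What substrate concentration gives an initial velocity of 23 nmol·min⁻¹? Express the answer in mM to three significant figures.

0.437 mM

Rearranging v = Vmax[S]/(Km+[S]) gives [S] = Km·v/(Vmax − v).
[S] = 0.19 × 23 / (33 − 23) = 4.370/10.00 = 0.437 mM.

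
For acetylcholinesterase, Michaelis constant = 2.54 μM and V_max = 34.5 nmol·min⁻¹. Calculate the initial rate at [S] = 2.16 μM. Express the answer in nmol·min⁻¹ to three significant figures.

[S]/(Km+[S]) = 2.16/4.700 = 0.4596, the fractional saturation.
v = 0.4596 × Vmax = 0.4596 × 34.5 = 15.9 nmol·min⁻¹.

15.9 nmol·min⁻¹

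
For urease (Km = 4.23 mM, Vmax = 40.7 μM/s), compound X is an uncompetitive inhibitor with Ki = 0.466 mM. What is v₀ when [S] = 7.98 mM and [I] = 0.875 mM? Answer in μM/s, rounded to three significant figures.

α = 1 + [I]/Ki = 1 + 0.875/0.466 = 2.878.
For an uncompetitive inhibitor, both parameters are divided by α, giving Vmax/α and Km/α: Km,app = 1.47 mM, Vmax,app = 14.1 μM/s.
v = Vmax,app·[S]/(Km,app + [S]) = 14.1 × 7.98/(1.47 + 7.98) = 11.9 μM/s.

11.9 μM/s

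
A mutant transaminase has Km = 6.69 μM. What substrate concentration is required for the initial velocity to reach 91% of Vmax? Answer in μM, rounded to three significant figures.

v/Vmax = [S]/(Km+[S]) = 0.91, so [S] = Km·0.91/(1 − 0.91) = 6.69 × 10.11.
[S] = 67.6 μM.

67.6 μM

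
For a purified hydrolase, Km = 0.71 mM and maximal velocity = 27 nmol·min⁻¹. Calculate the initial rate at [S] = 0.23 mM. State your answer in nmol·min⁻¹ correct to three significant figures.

v = Vmax·[S]/(Km + [S]) = 27 × 0.23 / (0.71 + 0.23)
  = 6.210 / 0.9400 = 6.61 nmol·min⁻¹.

6.61 nmol·min⁻¹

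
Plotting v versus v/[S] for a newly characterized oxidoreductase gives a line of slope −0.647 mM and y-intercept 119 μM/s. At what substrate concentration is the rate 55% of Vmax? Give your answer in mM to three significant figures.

The Eadie–Hofstee slope gives Km = 0.647 mM (slope = −Km).
v/Vmax = [S]/(Km+[S]) = 0.55 ⇒ [S] = Km·0.55/(1−0.55) = 0.647 × 1.222 = 0.791 mM.

0.791 mM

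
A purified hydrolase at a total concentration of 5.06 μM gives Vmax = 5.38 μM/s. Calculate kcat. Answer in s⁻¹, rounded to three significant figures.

1.06 s⁻¹

kcat = Vmax/[E]total = 5.38 μM/s / 5.06 μM = 1.06 s⁻¹.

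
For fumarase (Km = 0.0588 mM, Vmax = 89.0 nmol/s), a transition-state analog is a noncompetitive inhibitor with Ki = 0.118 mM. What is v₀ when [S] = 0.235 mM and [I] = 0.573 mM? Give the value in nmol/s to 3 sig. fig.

12.2 nmol/s

With α = 1 + [I]/Ki = 1 + 0.573/0.118 = 5.856, the noncompetitive rate law is v = (Vmax/α)·[S] / (Km + [S]).
v = (89.0/5.856)×0.235 / (0.0588 + 0.235) = 3.572/0.2938 = 12.2 nmol/s.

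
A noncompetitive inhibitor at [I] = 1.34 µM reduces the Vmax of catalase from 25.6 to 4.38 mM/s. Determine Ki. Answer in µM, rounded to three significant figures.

0.277 µM

Noncompetitive: Vmax,app = Vmax/α with α = 1 + [I]/Ki.
α = Vmax/Vmax,app = 25.6/4.38 = 5.845.
Ki = [I]/(α − 1) = 1.34/4.845 = 0.277 µM.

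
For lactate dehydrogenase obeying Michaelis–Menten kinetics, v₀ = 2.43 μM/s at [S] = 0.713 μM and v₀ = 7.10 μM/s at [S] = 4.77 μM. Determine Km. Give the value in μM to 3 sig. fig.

2.43 μM

From v = Vmax[S]/(Km+[S]), each point gives Vmax = v(Km+[S])/[S].
Equating: 2.43(Km+0.713)/0.713 = 7.10(Km+4.77)/4.77.
3.408·Km + 2.43 = 1.488·Km + 7.10, so (3.408 − 1.488)·Km = 7.10 − 2.43.
Km = 4.670/1.920 = 2.43 μM; then Vmax = 2.43(2.43+0.713)/0.713 = 10.7 μM/s.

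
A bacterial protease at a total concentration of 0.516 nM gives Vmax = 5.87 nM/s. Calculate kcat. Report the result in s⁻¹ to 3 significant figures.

11.4 s⁻¹

kcat = Vmax/[E]total = 5.87 nM/s / 0.516 nM = 11.4 s⁻¹.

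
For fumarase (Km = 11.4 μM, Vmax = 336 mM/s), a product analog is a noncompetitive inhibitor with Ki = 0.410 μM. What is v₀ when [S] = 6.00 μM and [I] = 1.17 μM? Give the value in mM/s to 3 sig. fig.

30.1 mM/s

With α = 1 + [I]/Ki = 1 + 1.17/0.410 = 3.854, the noncompetitive rate law is v = (Vmax/α)·[S] / (Km + [S]).
v = (336/3.854)×6.00 / (11.4 + 6.00) = 523.1/17.40 = 30.1 mM/s.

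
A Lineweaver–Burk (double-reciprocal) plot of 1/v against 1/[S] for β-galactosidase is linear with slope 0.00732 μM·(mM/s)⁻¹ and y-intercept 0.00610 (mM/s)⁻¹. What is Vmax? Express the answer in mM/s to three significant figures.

164 mM/s

The y-intercept of a Lineweaver–Burk plot equals 1/Vmax, so Vmax = 1/0.00610 = 164 mM/s.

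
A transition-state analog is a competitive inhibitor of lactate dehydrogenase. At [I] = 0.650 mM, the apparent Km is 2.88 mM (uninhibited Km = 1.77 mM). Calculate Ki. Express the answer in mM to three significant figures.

1.04 mM

Competitive: Km,app = α·Km with α = 1 + [I]/Ki.
α = Km,app/Km = 2.88/1.77 = 1.627.
Since α = 1 + [I]/Ki, [I]/Ki = 1.627 − 1 = 0.6271 and Ki = 0.650/0.6271 = 1.04 mM.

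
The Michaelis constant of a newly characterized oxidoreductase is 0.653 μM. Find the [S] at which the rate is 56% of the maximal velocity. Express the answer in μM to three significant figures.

v/Vmax = [S]/(Km+[S]) = 0.56, so [S] = Km·0.56/(1 − 0.56) = 0.653 × 1.273.
[S] = 0.831 μM.

0.831 μM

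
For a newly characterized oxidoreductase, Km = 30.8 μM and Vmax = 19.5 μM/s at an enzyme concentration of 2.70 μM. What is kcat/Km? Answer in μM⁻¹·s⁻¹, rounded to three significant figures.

kcat = Vmax/[E]total = 19.5/2.70 = 7.22 s⁻¹.
kcat/Km = 7.22/30.8 = 0.234 μM⁻¹·s⁻¹.

0.234 μM⁻¹·s⁻¹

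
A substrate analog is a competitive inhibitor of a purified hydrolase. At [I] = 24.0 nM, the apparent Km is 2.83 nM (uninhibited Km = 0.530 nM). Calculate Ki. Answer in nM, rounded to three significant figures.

5.53 nM

Competitive: Km,app = α·Km with α = 1 + [I]/Ki.
α = Km,app/Km = 2.83/0.530 = 5.340.
Since α = 1 + [I]/Ki, [I]/Ki = 5.340 − 1 = 4.340 and Ki = 24.0/4.340 = 5.53 nM.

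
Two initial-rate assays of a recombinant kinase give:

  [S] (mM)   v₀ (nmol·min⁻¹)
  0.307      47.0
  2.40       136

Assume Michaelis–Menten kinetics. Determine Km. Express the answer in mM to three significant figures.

0.923 mM

From v = Vmax[S]/(Km+[S]), each point gives Vmax = v(Km+[S])/[S].
Equating: 47.0(Km+0.307)/0.307 = 136(Km+2.40)/2.40.
153.1·Km + 47.0 = 56.67·Km + 136, so (153.1 − 56.67)·Km = 136 − 47.0.
Km = 89.00/96.43 = 0.923 mM; then Vmax = 47.0(0.923+0.307)/0.307 = 188 nmol·min⁻¹.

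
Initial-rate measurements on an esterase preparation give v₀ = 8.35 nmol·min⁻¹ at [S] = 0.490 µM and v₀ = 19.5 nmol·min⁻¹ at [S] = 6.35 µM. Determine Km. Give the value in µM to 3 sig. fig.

0.798 µM

From v = Vmax[S]/(Km+[S]), each point gives Vmax = v(Km+[S])/[S].
Equating: 8.35(Km+0.490)/0.490 = 19.5(Km+6.35)/6.35.
17.04·Km + 8.35 = 3.071·Km + 19.5, so (17.04 − 3.071)·Km = 19.5 − 8.35.
Km = 11.15/13.97 = 0.798 µM; then Vmax = 8.35(0.798+0.490)/0.490 = 22.0 nmol·min⁻¹.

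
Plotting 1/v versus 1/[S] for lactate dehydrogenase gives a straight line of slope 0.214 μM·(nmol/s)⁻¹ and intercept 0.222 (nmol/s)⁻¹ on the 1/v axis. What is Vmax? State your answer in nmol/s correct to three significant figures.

The y-intercept of a Lineweaver–Burk plot equals 1/Vmax, so Vmax = 1/0.222 = 4.50 nmol/s.

4.50 nmol/s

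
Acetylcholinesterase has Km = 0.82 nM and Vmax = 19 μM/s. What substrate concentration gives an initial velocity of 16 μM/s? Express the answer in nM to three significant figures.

The required fractional saturation is v/Vmax = 16/19 = 0.8421.
Then [S]/(Km+[S]) = 0.8421 ⇒ [S] = 0.82 × 0.8421/(1 − 0.8421) = 4.37 nM.

4.37 nM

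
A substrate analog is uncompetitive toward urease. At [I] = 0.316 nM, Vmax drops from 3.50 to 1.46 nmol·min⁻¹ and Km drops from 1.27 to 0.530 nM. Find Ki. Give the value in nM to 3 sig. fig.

0.226 nM

Uncompetitive: Vmax,app = Vmax/α (and Km,app = Km/α) with α = 1 + [I]/Ki.
α = Vmax/Vmax,app = 3.50/1.46 = 2.397.
Since α = 1 + [I]/Ki, [I]/Ki = 2.397 − 1 = 1.397 and Ki = 0.316/1.397 = 0.226 nM.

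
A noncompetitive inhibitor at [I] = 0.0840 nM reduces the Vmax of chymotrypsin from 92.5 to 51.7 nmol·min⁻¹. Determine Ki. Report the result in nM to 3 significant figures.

0.106 nM

Noncompetitive: Vmax,app = Vmax/α with α = 1 + [I]/Ki.
α = Vmax/Vmax,app = 92.5/51.7 = 1.789.
Ki = [I]/(α − 1) = 0.0840/0.7892 = 0.106 nM.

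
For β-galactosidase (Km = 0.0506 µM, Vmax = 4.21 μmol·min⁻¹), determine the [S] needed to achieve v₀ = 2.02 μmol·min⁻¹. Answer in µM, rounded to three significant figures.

The required fractional saturation is v/Vmax = 2.02/4.21 = 0.4798.
Then [S]/(Km+[S]) = 0.4798 ⇒ [S] = 0.0506 × 0.4798/(1 − 0.4798) = 0.0467 µM.

0.0467 µM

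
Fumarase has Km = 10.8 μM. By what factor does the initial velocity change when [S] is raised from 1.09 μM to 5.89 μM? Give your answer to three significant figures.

Since Vmax cancels, v₂/v₁ = [S]₂(Km+[S]₁) / [S]₁(Km+[S]₂).
= 5.89×(10.8+1.09) / (1.09×(10.8+5.89)) = 70.03/18.19 = 3.85.

3.85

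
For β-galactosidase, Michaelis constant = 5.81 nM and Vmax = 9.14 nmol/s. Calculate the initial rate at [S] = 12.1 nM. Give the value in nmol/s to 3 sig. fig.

v = Vmax·[S]/(Km + [S]) = 9.14 × 12.1 / (5.81 + 12.1)
  = 110.6 / 17.91 = 6.17 nmol/s.

6.17 nmol/s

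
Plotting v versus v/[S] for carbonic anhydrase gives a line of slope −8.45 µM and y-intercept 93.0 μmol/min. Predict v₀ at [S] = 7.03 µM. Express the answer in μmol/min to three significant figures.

In the Eadie–Hofstee form v = Vmax − Km·(v/[S]), the slope is −Km and the intercept is Vmax, so Km = 8.45 µM and Vmax = 93.0 μmol/min.
v = 93.0 × 7.03/(8.45 + 7.03) = 42.2 μmol/min.

42.2 μmol/min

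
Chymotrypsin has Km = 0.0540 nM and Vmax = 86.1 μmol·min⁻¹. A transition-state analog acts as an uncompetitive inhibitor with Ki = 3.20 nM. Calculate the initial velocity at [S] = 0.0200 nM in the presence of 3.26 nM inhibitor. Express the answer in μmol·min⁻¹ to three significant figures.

α = 1 + [I]/Ki = 1 + 3.26/3.20 = 2.019.
For an uncompetitive inhibitor, both parameters are divided by α, giving Vmax/α and Km/α: Km,app = 0.0267 nM, Vmax,app = 42.7 μmol·min⁻¹.
v = Vmax,app·[S]/(Km,app + [S]) = 42.7 × 0.0200/(0.0267 + 0.0200) = 18.2 μmol·min⁻¹.

18.2 μmol·min⁻¹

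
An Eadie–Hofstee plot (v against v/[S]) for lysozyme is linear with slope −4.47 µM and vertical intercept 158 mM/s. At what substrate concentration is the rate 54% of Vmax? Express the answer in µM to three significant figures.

The Eadie–Hofstee slope gives Km = 4.47 µM (slope = −Km).
v/Vmax = [S]/(Km+[S]) = 0.54 ⇒ [S] = Km·0.54/(1−0.54) = 4.47 × 1.174 = 5.25 µM.

5.25 µM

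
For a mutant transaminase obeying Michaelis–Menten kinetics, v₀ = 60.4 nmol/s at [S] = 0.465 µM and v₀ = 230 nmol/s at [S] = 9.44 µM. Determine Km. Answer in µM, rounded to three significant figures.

1.61 µM

In reciprocal form, 1/v = (Km/Vmax)·(1/[S]) + 1/Vmax. The two points give (1/[S], 1/v) = (2.151, 0.01656) and (0.1059, 0.004348).
Slope = (0.01656 − 0.004348)/(2.151 − 0.1059) = 0.005971; intercept = 0.01656 − 0.005971×2.151 = 0.003715.
Vmax = 1/intercept = 269 nmol/s; Km = slope × Vmax = 0.005971 × 269 = 1.61 µM.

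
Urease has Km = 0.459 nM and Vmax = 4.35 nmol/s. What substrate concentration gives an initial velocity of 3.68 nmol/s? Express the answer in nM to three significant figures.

The required fractional saturation is v/Vmax = 3.68/4.35 = 0.8460.
Then [S]/(Km+[S]) = 0.8460 ⇒ [S] = 0.459 × 0.8460/(1 − 0.8460) = 2.52 nM.

2.52 nM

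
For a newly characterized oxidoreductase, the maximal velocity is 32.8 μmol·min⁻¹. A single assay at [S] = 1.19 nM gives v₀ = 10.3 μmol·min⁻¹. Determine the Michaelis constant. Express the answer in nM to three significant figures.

2.60 nM

v/Vmax = 10.3/32.8 = 0.3140 = [S]/(Km+[S]).
So Km + [S] = [S]/0.3140 = 3.790 nM, giving Km = 3.790 − 1.19 = 2.60 nM.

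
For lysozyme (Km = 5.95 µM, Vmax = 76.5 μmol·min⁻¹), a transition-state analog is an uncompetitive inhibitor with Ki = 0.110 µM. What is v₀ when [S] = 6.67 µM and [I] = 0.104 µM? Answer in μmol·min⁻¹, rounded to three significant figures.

27.0 μmol·min⁻¹

α = 1 + [I]/Ki = 1 + 0.104/0.110 = 1.945.
For an uncompetitive inhibitor, both parameters are divided by α, giving Vmax/α and Km/α: Km,app = 3.06 µM, Vmax,app = 39.3 μmol·min⁻¹.
v = Vmax,app·[S]/(Km,app + [S]) = 39.3 × 6.67/(3.06 + 6.67) = 27.0 μmol·min⁻¹.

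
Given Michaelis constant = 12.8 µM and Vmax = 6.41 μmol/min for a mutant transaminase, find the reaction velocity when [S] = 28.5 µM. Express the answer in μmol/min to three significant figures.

v = Vmax·[S]/(Km + [S]) = 6.41 × 28.5 / (12.8 + 28.5)
  = 182.7 / 41.30 = 4.42 μmol/min.

4.42 μmol/min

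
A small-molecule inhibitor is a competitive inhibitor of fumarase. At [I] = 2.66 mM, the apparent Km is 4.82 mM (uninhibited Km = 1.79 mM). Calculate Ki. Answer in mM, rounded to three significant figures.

1.57 mM

Competitive: Km,app = α·Km with α = 1 + [I]/Ki.
α = Km,app/Km = 4.82/1.79 = 2.693.
Ki = [I]/(α − 1) = 2.66/1.693 = 1.57 mM.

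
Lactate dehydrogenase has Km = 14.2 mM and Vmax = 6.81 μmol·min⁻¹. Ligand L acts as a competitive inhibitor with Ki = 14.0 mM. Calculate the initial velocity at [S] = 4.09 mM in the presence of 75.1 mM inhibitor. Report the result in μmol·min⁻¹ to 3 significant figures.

0.295 μmol·min⁻¹

With α = 1 + [I]/Ki = 1 + 75.1/14.0 = 6.364, the competitive rate law is v = Vmax[S] / (αKm + [S]).
v = 6.81×4.09 / (6.364×14.2 + 4.09) = 27.85/94.46 = 0.295 μmol·min⁻¹.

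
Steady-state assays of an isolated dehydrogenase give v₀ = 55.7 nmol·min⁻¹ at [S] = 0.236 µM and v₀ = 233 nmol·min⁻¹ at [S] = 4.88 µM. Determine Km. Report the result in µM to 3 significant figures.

0.942 µM

In reciprocal form, 1/v = (Km/Vmax)·(1/[S]) + 1/Vmax. The two points give (1/[S], 1/v) = (4.237, 0.01795) and (0.2049, 0.004292).
Slope = (0.01795 − 0.004292)/(4.237 − 0.2049) = 0.003388; intercept = 0.01795 − 0.003388×4.237 = 0.003598.
Vmax = 1/intercept = 278 nmol·min⁻¹; Km = slope × Vmax = 0.003388 × 278 = 0.942 µM.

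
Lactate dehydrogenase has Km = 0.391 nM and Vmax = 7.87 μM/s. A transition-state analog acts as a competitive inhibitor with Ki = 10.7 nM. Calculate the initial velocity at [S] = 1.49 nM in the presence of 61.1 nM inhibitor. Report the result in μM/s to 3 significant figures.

2.85 μM/s

α = 1 + [I]/Ki = 1 + 61.1/10.7 = 6.710.
For a competitive inhibitor, Vmax is unchanged and the apparent Km becomes α·Km: Km,app = 2.62 nM, Vmax,app = 7.87 μM/s.
v = Vmax,app·[S]/(Km,app + [S]) = 7.87 × 1.49/(2.62 + 1.49) = 2.85 μM/s.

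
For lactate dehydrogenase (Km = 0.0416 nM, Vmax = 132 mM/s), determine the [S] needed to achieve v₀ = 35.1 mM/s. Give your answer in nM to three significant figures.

0.0151 nM

The required fractional saturation is v/Vmax = 35.1/132 = 0.2659.
Then [S]/(Km+[S]) = 0.2659 ⇒ [S] = 0.0416 × 0.2659/(1 − 0.2659) = 0.0151 nM.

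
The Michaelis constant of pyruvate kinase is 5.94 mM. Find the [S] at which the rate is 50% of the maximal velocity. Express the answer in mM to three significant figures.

5.94 mM

v/Vmax = [S]/(Km+[S]) = 0.5, so [S] = Km·0.5/(1 − 0.5) = 5.94 × 1.000.
[S] = 5.94 mM.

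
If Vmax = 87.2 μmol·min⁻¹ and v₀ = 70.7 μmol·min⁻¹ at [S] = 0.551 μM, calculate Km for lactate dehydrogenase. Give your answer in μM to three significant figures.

From v = Vmax[S]/(Km+[S]), Km = [S](Vmax − v)/v.
Km = 0.551 × (87.2 − 70.7) / 70.7 = 9.092/70.7 = 0.129 μM.

0.129 μM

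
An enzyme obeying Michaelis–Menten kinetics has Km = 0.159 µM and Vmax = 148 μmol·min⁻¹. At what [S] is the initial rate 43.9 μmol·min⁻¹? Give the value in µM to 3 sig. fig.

0.0671 µM

The required fractional saturation is v/Vmax = 43.9/148 = 0.2966.
Then [S]/(Km+[S]) = 0.2966 ⇒ [S] = 0.159 × 0.2966/(1 − 0.2966) = 0.0671 µM.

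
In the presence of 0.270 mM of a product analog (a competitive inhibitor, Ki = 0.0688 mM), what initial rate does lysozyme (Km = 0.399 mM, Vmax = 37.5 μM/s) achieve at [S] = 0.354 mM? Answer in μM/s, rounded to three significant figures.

α = 1 + [I]/Ki = 1 + 0.270/0.0688 = 4.924.
For a competitive inhibitor, Vmax is unchanged and the apparent Km becomes α·Km: Km,app = 1.96 mM, Vmax,app = 37.5 μM/s.
v = Vmax,app·[S]/(Km,app + [S]) = 37.5 × 0.354/(1.96 + 0.354) = 5.72 μM/s.

5.72 μM/s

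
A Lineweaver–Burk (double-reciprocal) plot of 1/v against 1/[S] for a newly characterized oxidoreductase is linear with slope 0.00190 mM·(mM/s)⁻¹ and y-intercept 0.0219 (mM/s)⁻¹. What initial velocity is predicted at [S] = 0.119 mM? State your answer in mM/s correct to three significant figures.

The y-intercept is 1/Vmax, so Vmax = 1/0.0219 = 45.7 mM/s.
The slope is Km/Vmax, so Km = 0.00190 × 45.7 = 0.0868 mM.
Then v = 45.7 × 0.119/(0.0868 + 0.119) = 26.4 mM/s.

26.4 mM/s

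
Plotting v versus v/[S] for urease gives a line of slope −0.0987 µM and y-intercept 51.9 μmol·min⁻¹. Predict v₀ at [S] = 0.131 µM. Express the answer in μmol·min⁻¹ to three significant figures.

In the Eadie–Hofstee form v = Vmax − Km·(v/[S]), the slope is −Km and the intercept is Vmax, so Km = 0.0987 µM and Vmax = 51.9 μmol·min⁻¹.
v = 51.9 × 0.131/(0.0987 + 0.131) = 29.6 μmol·min⁻¹.

29.6 μmol·min⁻¹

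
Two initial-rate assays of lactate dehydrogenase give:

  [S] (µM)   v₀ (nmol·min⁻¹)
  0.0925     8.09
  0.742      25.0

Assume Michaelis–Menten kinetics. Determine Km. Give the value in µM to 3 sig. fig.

From v = Vmax[S]/(Km+[S]), each point gives Vmax = v(Km+[S])/[S].
Equating: 8.09(Km+0.0925)/0.0925 = 25.0(Km+0.742)/0.742.
87.46·Km + 8.09 = 33.69·Km + 25.0, so (87.46 − 33.69)·Km = 25.0 − 8.09.
Km = 16.91/53.77 = 0.315 µM; then Vmax = 8.09(0.315+0.0925)/0.0925 = 35.6 nmol·min⁻¹.

0.315 µM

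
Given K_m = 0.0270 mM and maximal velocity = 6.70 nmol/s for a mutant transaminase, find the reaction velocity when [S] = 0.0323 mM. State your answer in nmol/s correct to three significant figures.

v = Vmax·[S]/(Km + [S]) = 6.70 × 0.0323 / (0.0270 + 0.0323)
  = 0.2164 / 0.05930 = 3.65 nmol/s.

3.65 nmol/s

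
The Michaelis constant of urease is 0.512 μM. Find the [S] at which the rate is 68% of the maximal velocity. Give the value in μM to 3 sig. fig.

v/Vmax = [S]/(Km+[S]) = 0.68, so [S] = Km·0.68/(1 − 0.68) = 0.512 × 2.125.
[S] = 1.09 μM.

1.09 μM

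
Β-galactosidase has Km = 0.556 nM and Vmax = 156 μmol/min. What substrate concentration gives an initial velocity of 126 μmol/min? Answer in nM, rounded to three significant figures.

The required fractional saturation is v/Vmax = 126/156 = 0.8077.
Then [S]/(Km+[S]) = 0.8077 ⇒ [S] = 0.556 × 0.8077/(1 − 0.8077) = 2.34 nM.

2.34 nM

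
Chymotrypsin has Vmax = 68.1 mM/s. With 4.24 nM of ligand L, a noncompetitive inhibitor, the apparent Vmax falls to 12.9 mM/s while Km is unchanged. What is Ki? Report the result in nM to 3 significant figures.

Noncompetitive: Vmax,app = Vmax/α with α = 1 + [I]/Ki.
α = Vmax/Vmax,app = 68.1/12.9 = 5.279.
Ki = [I]/(α − 1) = 4.24/4.279 = 0.991 nM.

0.991 nM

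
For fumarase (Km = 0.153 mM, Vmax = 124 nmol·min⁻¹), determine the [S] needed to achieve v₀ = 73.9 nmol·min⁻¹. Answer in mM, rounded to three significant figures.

The required fractional saturation is v/Vmax = 73.9/124 = 0.5960.
Then [S]/(Km+[S]) = 0.5960 ⇒ [S] = 0.153 × 0.5960/(1 − 0.5960) = 0.226 mM.

0.226 mM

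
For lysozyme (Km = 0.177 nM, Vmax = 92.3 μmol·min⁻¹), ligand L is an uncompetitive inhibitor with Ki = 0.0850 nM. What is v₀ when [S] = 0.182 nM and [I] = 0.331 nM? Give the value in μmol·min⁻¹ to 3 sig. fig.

α = 1 + [I]/Ki = 1 + 0.331/0.0850 = 4.894.
For an uncompetitive inhibitor, both parameters are divided by α, giving Vmax/α and Km/α: Km,app = 0.0362 nM, Vmax,app = 18.9 μmol·min⁻¹.
v = Vmax,app·[S]/(Km,app + [S]) = 18.9 × 0.182/(0.0362 + 0.182) = 15.7 μmol·min⁻¹.

15.7 μmol·min⁻¹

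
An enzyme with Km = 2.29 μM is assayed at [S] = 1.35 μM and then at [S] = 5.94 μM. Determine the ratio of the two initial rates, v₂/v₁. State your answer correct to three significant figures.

Since Vmax cancels, v₂/v₁ = [S]₂(Km+[S]₁) / [S]₁(Km+[S]₂).
= 5.94×(2.29+1.35) / (1.35×(2.29+5.94)) = 21.62/11.11 = 1.95.

1.95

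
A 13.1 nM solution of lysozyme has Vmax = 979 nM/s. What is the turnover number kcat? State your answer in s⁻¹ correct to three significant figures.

74.7 s⁻¹

kcat = Vmax/[E]total = 979 nM/s / 13.1 nM = 74.7 s⁻¹.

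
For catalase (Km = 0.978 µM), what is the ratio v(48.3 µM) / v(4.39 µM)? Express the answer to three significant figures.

Since Vmax cancels, v₂/v₁ = [S]₂(Km+[S]₁) / [S]₁(Km+[S]₂).
= 48.3×(0.978+4.39) / (4.39×(0.978+48.3)) = 259.3/216.3 = 1.20.

1.20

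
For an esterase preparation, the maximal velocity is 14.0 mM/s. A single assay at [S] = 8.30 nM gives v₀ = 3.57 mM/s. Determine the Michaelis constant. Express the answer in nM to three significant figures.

From v = Vmax[S]/(Km+[S]), Km = [S](Vmax − v)/v.
Km = 8.30 × (14.0 − 3.57) / 3.57 = 86.57/3.57 = 24.2 nM.

24.2 nM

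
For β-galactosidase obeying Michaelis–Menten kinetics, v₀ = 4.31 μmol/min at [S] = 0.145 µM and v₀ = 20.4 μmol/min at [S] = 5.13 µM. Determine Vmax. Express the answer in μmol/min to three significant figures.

In reciprocal form, 1/v = (Km/Vmax)·(1/[S]) + 1/Vmax. The two points give (1/[S], 1/v) = (6.897, 0.2320) and (0.1949, 0.04902).
Slope = (0.2320 − 0.04902)/(6.897 − 0.1949) = 0.02731; intercept = 0.2320 − 0.02731×6.897 = 0.04370.
Vmax = 1/intercept = 22.9 μmol/min; Km = slope × Vmax = 0.02731 × 22.9 = 0.625 µM.

22.9 μmol/min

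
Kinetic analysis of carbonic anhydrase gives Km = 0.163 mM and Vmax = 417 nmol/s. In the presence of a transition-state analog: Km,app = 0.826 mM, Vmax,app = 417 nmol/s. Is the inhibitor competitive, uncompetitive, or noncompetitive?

competitive

Km increases (0.163 → 0.826 mM) while Vmax is unchanged — the hallmark of competitive inhibition.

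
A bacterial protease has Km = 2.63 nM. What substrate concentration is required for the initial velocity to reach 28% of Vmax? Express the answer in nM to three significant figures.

1.02 nM

v/Vmax = [S]/(Km+[S]) = 0.28, so [S] = Km·0.28/(1 − 0.28) = 2.63 × 0.3889.
[S] = 1.02 nM.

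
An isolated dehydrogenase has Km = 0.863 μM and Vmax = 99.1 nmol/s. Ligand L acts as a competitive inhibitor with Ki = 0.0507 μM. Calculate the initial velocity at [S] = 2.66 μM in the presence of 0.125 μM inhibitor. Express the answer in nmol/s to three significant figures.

46.7 nmol/s

With α = 1 + [I]/Ki = 1 + 0.125/0.0507 = 3.465, the competitive rate law is v = Vmax[S] / (αKm + [S]).
v = 99.1×2.66 / (3.465×0.863 + 2.66) = 263.6/5.651 = 46.7 nmol/s.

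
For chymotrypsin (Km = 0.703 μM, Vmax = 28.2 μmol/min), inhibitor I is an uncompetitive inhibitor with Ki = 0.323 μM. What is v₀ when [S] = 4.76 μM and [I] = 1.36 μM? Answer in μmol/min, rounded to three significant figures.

α = 1 + [I]/Ki = 1 + 1.36/0.323 = 5.211.
For an uncompetitive inhibitor, both parameters are divided by α, giving Vmax/α and Km/α: Km,app = 0.135 μM, Vmax,app = 5.41 μmol/min.
v = Vmax,app·[S]/(Km,app + [S]) = 5.41 × 4.76/(0.135 + 4.76) = 5.26 μmol/min.

5.26 μmol/min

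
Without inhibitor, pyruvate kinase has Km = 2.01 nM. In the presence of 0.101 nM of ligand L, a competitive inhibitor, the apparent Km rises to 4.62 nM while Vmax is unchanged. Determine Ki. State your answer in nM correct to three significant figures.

Competitive: Km,app = α·Km with α = 1 + [I]/Ki.
α = Km,app/Km = 4.62/2.01 = 2.299.
Ki = [I]/(α − 1) = 0.101/1.299 = 0.0778 nM.

0.0778 nM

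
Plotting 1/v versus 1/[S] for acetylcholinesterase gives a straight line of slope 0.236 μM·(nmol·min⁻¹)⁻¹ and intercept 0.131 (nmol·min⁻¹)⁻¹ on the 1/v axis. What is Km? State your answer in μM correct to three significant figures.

y-intercept = 1/Vmax ⇒ Vmax = 7.63 nmol·min⁻¹; slope = Km/Vmax ⇒ Km = slope × Vmax.
Km = 0.236 × 7.63 = 1.80 μM.

1.80 μM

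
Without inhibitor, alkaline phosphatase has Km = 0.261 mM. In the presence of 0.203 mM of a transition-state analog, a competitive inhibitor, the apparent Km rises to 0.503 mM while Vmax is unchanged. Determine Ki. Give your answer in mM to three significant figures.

Competitive: Km,app = α·Km with α = 1 + [I]/Ki.
α = Km,app/Km = 0.503/0.261 = 1.927.
Since α = 1 + [I]/Ki, [I]/Ki = 1.927 − 1 = 0.9272 and Ki = 0.203/0.9272 = 0.219 mM.

0.219 mM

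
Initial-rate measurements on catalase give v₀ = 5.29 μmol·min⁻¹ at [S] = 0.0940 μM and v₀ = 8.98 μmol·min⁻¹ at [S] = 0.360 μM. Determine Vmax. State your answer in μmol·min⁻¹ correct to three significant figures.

In reciprocal form, 1/v = (Km/Vmax)·(1/[S]) + 1/Vmax. The two points give (1/[S], 1/v) = (10.64, 0.1890) and (2.778, 0.1114).
Slope = (0.1890 − 0.1114)/(10.64 − 2.778) = 0.009882; intercept = 0.1890 − 0.009882×10.64 = 0.08391.
Vmax = 1/intercept = 11.9 μmol·min⁻¹; Km = slope × Vmax = 0.009882 × 11.9 = 0.118 μM.

11.9 μmol·min⁻¹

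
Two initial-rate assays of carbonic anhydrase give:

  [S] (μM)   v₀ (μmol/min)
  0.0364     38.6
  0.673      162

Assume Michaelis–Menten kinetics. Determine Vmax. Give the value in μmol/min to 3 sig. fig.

In reciprocal form, 1/v = (Km/Vmax)·(1/[S]) + 1/Vmax. The two points give (1/[S], 1/v) = (27.47, 0.02591) and (1.486, 0.006173).
Slope = (0.02591 − 0.006173)/(27.47 − 1.486) = 0.0007594; intercept = 0.02591 − 0.0007594×27.47 = 0.005044.
Vmax = 1/intercept = 198 μmol/min; Km = slope × Vmax = 0.0007594 × 198 = 0.151 μM.

198 μmol/min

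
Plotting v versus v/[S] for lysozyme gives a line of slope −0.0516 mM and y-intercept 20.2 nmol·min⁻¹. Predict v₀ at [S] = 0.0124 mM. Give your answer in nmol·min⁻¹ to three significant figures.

3.91 nmol·min⁻¹

In the Eadie–Hofstee form v = Vmax − Km·(v/[S]), the slope is −Km and the intercept is Vmax, so Km = 0.0516 mM and Vmax = 20.2 nmol·min⁻¹.
v = 20.2 × 0.0124/(0.0516 + 0.0124) = 3.91 nmol·min⁻¹.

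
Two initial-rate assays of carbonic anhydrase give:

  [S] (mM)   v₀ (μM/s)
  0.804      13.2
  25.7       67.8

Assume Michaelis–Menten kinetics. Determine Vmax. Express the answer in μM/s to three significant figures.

78.3 μM/s

From v = Vmax[S]/(Km+[S]), each point gives Vmax = v(Km+[S])/[S].
Equating: 13.2(Km+0.804)/0.804 = 67.8(Km+25.7)/25.7.
16.42·Km + 13.2 = 2.638·Km + 67.8, so (16.42 − 2.638)·Km = 67.8 − 13.2.
Km = 54.60/13.78 = 3.96 mM; then Vmax = 13.2(3.96+0.804)/0.804 = 78.3 μM/s.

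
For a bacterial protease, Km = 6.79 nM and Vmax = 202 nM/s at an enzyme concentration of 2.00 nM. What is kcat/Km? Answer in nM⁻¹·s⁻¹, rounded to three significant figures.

kcat = Vmax/[E]total = 202/2.00 = 101 s⁻¹.
kcat/Km = 101/6.79 = 14.9 nM⁻¹·s⁻¹.

14.9 nM⁻¹·s⁻¹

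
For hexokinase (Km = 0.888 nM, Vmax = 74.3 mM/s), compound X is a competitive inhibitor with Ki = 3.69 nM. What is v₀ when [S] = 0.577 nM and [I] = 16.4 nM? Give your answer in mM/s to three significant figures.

7.92 mM/s

With α = 1 + [I]/Ki = 1 + 16.4/3.69 = 5.444, the competitive rate law is v = Vmax[S] / (αKm + [S]).
v = 74.3×0.577 / (5.444×0.888 + 0.577) = 42.87/5.412 = 7.92 mM/s.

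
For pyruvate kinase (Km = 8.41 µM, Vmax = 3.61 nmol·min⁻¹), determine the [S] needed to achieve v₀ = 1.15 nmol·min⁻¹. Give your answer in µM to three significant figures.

3.93 µM

The required fractional saturation is v/Vmax = 1.15/3.61 = 0.3186.
Then [S]/(Km+[S]) = 0.3186 ⇒ [S] = 8.41 × 0.3186/(1 − 0.3186) = 3.93 µM.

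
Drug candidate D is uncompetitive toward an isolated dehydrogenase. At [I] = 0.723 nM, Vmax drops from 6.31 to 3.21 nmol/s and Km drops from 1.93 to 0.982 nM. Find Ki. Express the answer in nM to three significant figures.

0.749 nM

Uncompetitive: Vmax,app = Vmax/α (and Km,app = Km/α) with α = 1 + [I]/Ki.
α = Vmax/Vmax,app = 6.31/3.21 = 1.966.
Since α = 1 + [I]/Ki, [I]/Ki = 1.966 − 1 = 0.9657 and Ki = 0.723/0.9657 = 0.749 nM.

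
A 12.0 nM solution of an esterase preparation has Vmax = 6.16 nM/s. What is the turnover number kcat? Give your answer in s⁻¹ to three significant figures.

0.513 s⁻¹

kcat = Vmax/[E]total = 6.16 nM/s / 12.0 nM = 0.513 s⁻¹.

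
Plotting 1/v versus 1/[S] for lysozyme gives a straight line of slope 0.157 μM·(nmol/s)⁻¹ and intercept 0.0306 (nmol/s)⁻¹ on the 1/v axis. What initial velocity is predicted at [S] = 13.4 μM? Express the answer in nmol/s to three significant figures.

23.6 nmol/s

The y-intercept is 1/Vmax, so Vmax = 1/0.0306 = 32.7 nmol/s.
The slope is Km/Vmax, so Km = 0.157 × 32.7 = 5.13 μM.
Then v = 32.7 × 13.4/(5.13 + 13.4) = 23.6 nmol/s.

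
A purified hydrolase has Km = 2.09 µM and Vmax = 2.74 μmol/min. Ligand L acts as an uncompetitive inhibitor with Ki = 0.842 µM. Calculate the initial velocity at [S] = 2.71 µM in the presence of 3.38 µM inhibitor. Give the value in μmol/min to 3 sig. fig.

With α = 1 + [I]/Ki = 1 + 3.38/0.842 = 5.014, the uncompetitive rate law is v = (Vmax/α)·[S] / (Km/α + [S]).
v = (2.74/5.014)×2.71 / (2.09/5.014 + 2.71) = 1.481/3.127 = 0.474 μmol/min.

0.474 μmol/min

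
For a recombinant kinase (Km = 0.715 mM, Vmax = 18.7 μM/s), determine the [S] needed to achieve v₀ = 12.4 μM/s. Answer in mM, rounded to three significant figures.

1.41 mM

The required fractional saturation is v/Vmax = 12.4/18.7 = 0.6631.
Then [S]/(Km+[S]) = 0.6631 ⇒ [S] = 0.715 × 0.6631/(1 − 0.6631) = 1.41 mM.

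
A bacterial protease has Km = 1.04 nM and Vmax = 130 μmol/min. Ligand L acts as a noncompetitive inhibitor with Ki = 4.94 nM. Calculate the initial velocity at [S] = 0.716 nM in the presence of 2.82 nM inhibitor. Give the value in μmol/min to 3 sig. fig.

33.7 μmol/min

α = 1 + [I]/Ki = 1 + 2.82/4.94 = 1.571.
For a noncompetitive inhibitor, Vmax is reduced to Vmax/α while Km is unchanged: Km,app = 1.04 nM, Vmax,app = 82.8 μmol/min.
v = Vmax,app·[S]/(Km,app + [S]) = 82.8 × 0.716/(1.04 + 0.716) = 33.7 μmol/min.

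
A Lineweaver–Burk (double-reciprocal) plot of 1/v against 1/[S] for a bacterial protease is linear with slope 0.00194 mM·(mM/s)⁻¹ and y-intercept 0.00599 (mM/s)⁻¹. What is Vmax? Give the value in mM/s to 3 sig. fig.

The y-intercept of a Lineweaver–Burk plot equals 1/Vmax, so Vmax = 1/0.00599 = 167 mM/s.

167 mM/s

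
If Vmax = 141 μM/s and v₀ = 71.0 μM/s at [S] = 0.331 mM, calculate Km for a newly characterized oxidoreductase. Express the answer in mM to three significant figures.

0.326 mM

v/Vmax = 71.0/141 = 0.5035 = [S]/(Km+[S]).
So Km + [S] = [S]/0.5035 = 0.6573 mM, giving Km = 0.6573 − 0.331 = 0.326 mM.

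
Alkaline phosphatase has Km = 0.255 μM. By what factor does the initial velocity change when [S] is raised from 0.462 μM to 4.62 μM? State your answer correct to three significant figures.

1.47

The fractional saturations are [S]/(Km+[S]) = 0.462/0.7170 = 0.6444 and 4.62/4.875 = 0.9477.
v₂/v₁ is just their ratio: 0.9477/0.6444 = 1.47.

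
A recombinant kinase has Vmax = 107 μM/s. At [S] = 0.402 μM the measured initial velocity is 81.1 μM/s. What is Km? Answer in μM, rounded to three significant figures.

0.128 μM

v/Vmax = 81.1/107 = 0.7579 = [S]/(Km+[S]).
So Km + [S] = [S]/0.7579 = 0.5304 μM, giving Km = 0.5304 − 0.402 = 0.128 μM.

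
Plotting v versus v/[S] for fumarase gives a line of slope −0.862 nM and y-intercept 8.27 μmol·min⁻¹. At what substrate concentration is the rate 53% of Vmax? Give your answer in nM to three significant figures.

0.972 nM

The Eadie–Hofstee slope gives Km = 0.862 nM (slope = −Km).
v/Vmax = [S]/(Km+[S]) = 0.53 ⇒ [S] = Km·0.53/(1−0.53) = 0.862 × 1.128 = 0.972 nM.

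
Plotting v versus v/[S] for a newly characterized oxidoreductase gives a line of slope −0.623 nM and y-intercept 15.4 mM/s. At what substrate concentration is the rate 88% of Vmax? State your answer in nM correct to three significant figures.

The Eadie–Hofstee slope gives Km = 0.623 nM (slope = −Km).
v/Vmax = [S]/(Km+[S]) = 0.88 ⇒ [S] = Km·0.88/(1−0.88) = 0.623 × 7.333 = 4.57 nM.

4.57 nM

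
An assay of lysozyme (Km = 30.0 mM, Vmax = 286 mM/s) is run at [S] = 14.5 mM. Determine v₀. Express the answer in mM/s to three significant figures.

v = Vmax·[S]/(Km + [S]) = 286 × 14.5 / (30.0 + 14.5)
  = 4147 / 44.50 = 93.2 mM/s.

93.2 mM/s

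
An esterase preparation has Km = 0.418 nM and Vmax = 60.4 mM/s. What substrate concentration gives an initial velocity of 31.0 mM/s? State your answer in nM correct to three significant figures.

The required fractional saturation is v/Vmax = 31.0/60.4 = 0.5132.
Then [S]/(Km+[S]) = 0.5132 ⇒ [S] = 0.418 × 0.5132/(1 − 0.5132) = 0.441 nM.

0.441 nM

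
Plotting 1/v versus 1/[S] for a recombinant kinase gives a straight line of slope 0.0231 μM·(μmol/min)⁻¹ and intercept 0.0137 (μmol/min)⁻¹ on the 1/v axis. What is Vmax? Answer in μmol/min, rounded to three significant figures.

73.0 μmol/min

The y-intercept of a Lineweaver–Burk plot equals 1/Vmax, so Vmax = 1/0.0137 = 73.0 μmol/min.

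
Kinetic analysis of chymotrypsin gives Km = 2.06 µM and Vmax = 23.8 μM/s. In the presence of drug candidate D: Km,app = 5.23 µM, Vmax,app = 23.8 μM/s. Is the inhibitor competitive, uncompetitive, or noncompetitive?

Km increases (2.06 → 5.23 µM) while Vmax is unchanged — the hallmark of competitive inhibition.

competitive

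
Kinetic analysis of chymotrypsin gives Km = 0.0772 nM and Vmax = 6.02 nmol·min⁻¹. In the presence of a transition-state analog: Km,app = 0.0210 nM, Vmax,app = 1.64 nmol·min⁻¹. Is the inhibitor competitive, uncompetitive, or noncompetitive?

Both Km and Vmax decrease by the same factor (~3.67-fold) — characteristic of uncompetitive inhibition.

uncompetitive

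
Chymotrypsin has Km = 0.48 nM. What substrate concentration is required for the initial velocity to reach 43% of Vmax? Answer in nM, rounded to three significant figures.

v/Vmax = [S]/(Km+[S]) = 0.43, so [S] = Km·0.43/(1 − 0.43) = 0.48 × 0.7544.
[S] = 0.362 nM.

0.362 nM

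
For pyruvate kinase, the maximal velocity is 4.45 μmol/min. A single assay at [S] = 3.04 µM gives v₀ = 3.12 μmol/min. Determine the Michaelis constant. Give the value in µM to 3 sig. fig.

1.30 µM

v/Vmax = 3.12/4.45 = 0.7011 = [S]/(Km+[S]).
So Km + [S] = [S]/0.7011 = 4.336 µM, giving Km = 4.336 − 3.04 = 1.30 µM.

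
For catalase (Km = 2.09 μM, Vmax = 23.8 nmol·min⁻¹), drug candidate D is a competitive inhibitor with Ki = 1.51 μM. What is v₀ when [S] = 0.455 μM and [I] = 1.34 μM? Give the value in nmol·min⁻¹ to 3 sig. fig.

2.46 nmol·min⁻¹

With α = 1 + [I]/Ki = 1 + 1.34/1.51 = 1.887, the competitive rate law is v = Vmax[S] / (αKm + [S]).
v = 23.8×0.455 / (1.887×2.09 + 0.455) = 10.83/4.400 = 2.46 nmol·min⁻¹.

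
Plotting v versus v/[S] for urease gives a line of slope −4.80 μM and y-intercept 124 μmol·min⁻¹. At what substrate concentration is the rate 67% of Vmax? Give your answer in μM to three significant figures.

9.75 μM

The Eadie–Hofstee slope gives Km = 4.80 μM (slope = −Km).
v/Vmax = [S]/(Km+[S]) = 0.67 ⇒ [S] = Km·0.67/(1−0.67) = 4.80 × 2.030 = 9.75 μM.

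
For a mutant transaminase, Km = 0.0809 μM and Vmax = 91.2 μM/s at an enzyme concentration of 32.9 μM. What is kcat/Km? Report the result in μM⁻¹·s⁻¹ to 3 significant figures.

kcat = Vmax/[E]total = 91.2/32.9 = 2.77 s⁻¹.
kcat/Km = 2.77/0.0809 = 34.3 μM⁻¹·s⁻¹.

34.3 μM⁻¹·s⁻¹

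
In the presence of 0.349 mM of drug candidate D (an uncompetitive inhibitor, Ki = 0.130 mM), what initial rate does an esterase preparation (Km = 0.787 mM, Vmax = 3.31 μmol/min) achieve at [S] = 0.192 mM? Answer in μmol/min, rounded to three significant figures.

0.425 μmol/min

α = 1 + [I]/Ki = 1 + 0.349/0.130 = 3.685.
For an uncompetitive inhibitor, both parameters are divided by α, giving Vmax/α and Km/α: Km,app = 0.214 mM, Vmax,app = 0.898 μmol/min.
v = Vmax,app·[S]/(Km,app + [S]) = 0.898 × 0.192/(0.214 + 0.192) = 0.425 μmol/min.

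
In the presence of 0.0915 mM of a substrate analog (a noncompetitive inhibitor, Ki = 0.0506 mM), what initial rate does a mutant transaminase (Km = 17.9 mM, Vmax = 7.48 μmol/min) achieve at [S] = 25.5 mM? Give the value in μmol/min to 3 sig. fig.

With α = 1 + [I]/Ki = 1 + 0.0915/0.0506 = 2.808, the noncompetitive rate law is v = (Vmax/α)·[S] / (Km + [S]).
v = (7.48/2.808)×25.5 / (17.9 + 25.5) = 67.92/43.40 = 1.56 μmol/min.

1.56 μmol/min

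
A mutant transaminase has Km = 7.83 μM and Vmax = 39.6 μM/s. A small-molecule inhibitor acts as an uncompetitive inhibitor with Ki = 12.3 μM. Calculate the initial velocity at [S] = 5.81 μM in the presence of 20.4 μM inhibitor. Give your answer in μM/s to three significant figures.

α = 1 + [I]/Ki = 1 + 20.4/12.3 = 2.659.
For an uncompetitive inhibitor, both parameters are divided by α, giving Vmax/α and Km/α: Km,app = 2.95 μM, Vmax,app = 14.9 μM/s.
v = Vmax,app·[S]/(Km,app + [S]) = 14.9 × 5.81/(2.95 + 5.81) = 9.88 μM/s.

9.88 μM/s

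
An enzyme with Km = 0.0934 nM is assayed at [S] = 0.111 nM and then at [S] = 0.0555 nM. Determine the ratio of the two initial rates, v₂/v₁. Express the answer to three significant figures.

The fractional saturations are [S]/(Km+[S]) = 0.111/0.2044 = 0.5431 and 0.0555/0.1489 = 0.3727.
v₂/v₁ is just their ratio: 0.3727/0.5431 = 0.686.

0.686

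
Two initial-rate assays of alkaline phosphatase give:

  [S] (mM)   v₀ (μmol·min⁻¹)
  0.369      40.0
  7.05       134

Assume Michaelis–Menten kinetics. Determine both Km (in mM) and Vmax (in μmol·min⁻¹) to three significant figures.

Km = 1.05 mM; Vmax = 154 μmol·min⁻¹

From v = Vmax[S]/(Km+[S]), each point gives Vmax = v(Km+[S])/[S].
Equating: 40.0(Km+0.369)/0.369 = 134(Km+7.05)/7.05.
108.4·Km + 40.0 = 19.01·Km + 134, so (108.4 − 19.01)·Km = 134 − 40.0.
Km = 94.00/89.39 = 1.05 mM; then Vmax = 40.0(1.05+0.369)/0.369 = 154 μmol·min⁻¹.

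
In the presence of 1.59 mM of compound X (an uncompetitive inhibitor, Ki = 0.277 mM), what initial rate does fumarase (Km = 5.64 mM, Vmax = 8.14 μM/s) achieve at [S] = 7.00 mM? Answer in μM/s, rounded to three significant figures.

1.08 μM/s

α = 1 + [I]/Ki = 1 + 1.59/0.277 = 6.740.
For an uncompetitive inhibitor, both parameters are divided by α, giving Vmax/α and Km/α: Km,app = 0.837 mM, Vmax,app = 1.21 μM/s.
v = Vmax,app·[S]/(Km,app + [S]) = 1.21 × 7.00/(0.837 + 7.00) = 1.08 μM/s.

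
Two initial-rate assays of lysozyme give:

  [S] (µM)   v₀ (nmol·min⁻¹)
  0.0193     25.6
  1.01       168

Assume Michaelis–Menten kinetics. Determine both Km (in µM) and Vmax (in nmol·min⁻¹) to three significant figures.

Km = 0.123 µM; Vmax = 188 nmol·min⁻¹

In reciprocal form, 1/v = (Km/Vmax)·(1/[S]) + 1/Vmax. The two points give (1/[S], 1/v) = (51.81, 0.03906) and (0.9901, 0.005952).
Slope = (0.03906 − 0.005952)/(51.81 − 0.9901) = 0.0006515; intercept = 0.03906 − 0.0006515×51.81 = 0.005307.
Vmax = 1/intercept = 188 nmol·min⁻¹; Km = slope × Vmax = 0.0006515 × 188 = 0.123 µM.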